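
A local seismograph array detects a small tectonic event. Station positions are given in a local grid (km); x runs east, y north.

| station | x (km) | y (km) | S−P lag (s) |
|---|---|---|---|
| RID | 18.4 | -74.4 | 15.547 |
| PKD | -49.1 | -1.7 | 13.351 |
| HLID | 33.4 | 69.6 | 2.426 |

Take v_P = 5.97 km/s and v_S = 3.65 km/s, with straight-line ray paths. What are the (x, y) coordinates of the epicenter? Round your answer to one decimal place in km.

Distance from S−P lag: d = Δt · v_P v_S / (v_P − v_S) = Δt · (5.97·3.65)/(5.97−3.65) ≈ 9.3925·Δt.
So d_RID = 146.02, d_PKD = 125.40, d_HLID = 22.79 km.
Circle about each station: (x − 18.4)² + (y + 74.4)² = 146.02²; (x + 49.1)² + (y + 1.7)² = 125.40²; (x − 33.4)² + (y − 69.6)² = 22.79².
Subtracting the RID equation from the PKD and HLID equations removes the quadratic terms:
-135.0 x + 145.4 y = 2136.46
30.0 x + 288.0 y = 20888.26
Solving the 2×2 system: x ≈ 56.0, y ≈ 66.7 km.

x ≈ 56.0 km, y ≈ 66.7 km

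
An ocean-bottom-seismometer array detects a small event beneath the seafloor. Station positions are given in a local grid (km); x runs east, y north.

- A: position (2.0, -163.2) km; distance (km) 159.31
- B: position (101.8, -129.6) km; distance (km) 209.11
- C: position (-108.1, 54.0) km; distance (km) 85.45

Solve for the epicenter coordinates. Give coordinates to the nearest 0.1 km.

Circle about each station: (x − 2.0)² + (y + 163.2)² = 159.31²; (x − 101.8)² + (y + 129.6)² = 209.11²; (x + 108.1)² + (y − 54.0)² = 85.45².
Subtracting the A equation from the B and C equations removes the quadratic terms:
199.6 x + 67.2 y = -17826.16
-220.2 x + 434.4 y = 6041.34
Solving the 2×2 system: x ≈ -80.3, y ≈ -26.8 km.
Check against A (with the unrounded x, y): √((x − 2.0)²+(y + 163.2)²) = 159.31 ≈ 159.31 km. ✓

x ≈ -80.3 km, y ≈ -26.8 km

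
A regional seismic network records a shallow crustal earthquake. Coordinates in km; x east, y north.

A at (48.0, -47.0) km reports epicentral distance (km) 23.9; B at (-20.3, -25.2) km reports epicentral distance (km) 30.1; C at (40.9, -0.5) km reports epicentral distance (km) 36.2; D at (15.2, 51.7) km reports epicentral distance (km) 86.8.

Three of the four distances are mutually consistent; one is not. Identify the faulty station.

Solve using three stations at a time. Using A, C, D (subtract circle equations pairwise → linear system) gives (x, y) ≈ (27.5, -34.3).
Distances from that point to each station vs reported:
  A: calculated 24.1 vs reported 23.9 → residual 0.2 km
  B: calculated 48.7 vs reported 30.1 → residual 18.6 km
  C: calculated 36.3 vs reported 36.2 → residual 0.1 km
  D: calculated 86.9 vs reported 86.8 → residual 0.1 km
A, C, D are mutually consistent (residuals ≈ 0); B is off by 18.6 km.

B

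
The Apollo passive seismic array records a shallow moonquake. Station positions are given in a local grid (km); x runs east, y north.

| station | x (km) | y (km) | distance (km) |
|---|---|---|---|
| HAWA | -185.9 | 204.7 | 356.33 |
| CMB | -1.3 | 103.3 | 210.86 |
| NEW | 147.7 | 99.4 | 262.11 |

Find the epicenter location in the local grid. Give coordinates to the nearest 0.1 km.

(-13.6, -107.2)

Circle about each station: (x + 185.9)² + (y − 204.7)² = 356.33²; (x + 1.3)² + (y − 103.3)² = 210.86²; (x − 147.7)² + (y − 99.4)² = 262.11².
Subtracting the HAWA equation from the CMB and NEW equations removes the quadratic terms:
369.2 x − 202.8 y = 16720.81
667.2 x − 210.6 y = 13504.17
Solving the 2×2 system: x ≈ -13.6, y ≈ -107.2 km.
Check against HAWA (with the unrounded x, y): √((x + 185.9)²+(y − 204.7)²) = 356.33 ≈ 356.33 km. ✓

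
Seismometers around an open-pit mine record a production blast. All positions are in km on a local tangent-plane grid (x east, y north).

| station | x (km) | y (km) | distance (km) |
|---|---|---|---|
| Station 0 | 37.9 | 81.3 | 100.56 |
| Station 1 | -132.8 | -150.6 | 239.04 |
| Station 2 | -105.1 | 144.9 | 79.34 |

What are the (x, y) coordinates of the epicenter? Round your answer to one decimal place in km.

x ≈ -62.6 km, y ≈ 77.9 km

Circle about each station: (x − 37.9)² + (y − 81.3)² = 100.56²; (x + 132.8)² + (y + 150.6)² = 239.04²; (x + 105.1)² + (y − 144.9)² = 79.34².
Subtracting pairs of circle equations eliminates x²+y² and gives linear equations (the radical axes):
-341.4 x − 463.8 y = -14757.71
-286.0 x + 127.2 y = 27813.40
Solving the 2×2 system: x ≈ -62.6, y ≈ 77.9 km.
Check against Station 0 (with the unrounded x, y): √((x − 37.9)²+(y − 81.3)²) = 100.56 ≈ 100.56 km. ✓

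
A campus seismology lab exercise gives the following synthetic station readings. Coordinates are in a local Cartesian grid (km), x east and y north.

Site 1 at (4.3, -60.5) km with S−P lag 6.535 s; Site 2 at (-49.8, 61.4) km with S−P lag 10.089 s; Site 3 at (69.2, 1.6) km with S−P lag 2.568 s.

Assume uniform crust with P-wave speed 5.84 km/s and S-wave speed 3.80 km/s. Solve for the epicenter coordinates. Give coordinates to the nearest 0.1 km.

Distance from S−P lag: d = Δt · v_P v_S / (v_P − v_S) = Δt · (5.84·3.80)/(5.84−3.80) ≈ 10.8784·Δt.
So d_Site 1 = 71.09, d_Site 2 = 109.75, d_Site 3 = 27.94 km.
Circle about each station: (x − 4.3)² + (y + 60.5)² = 71.09²; (x + 49.8)² + (y − 61.4)² = 109.75²; (x − 69.2)² + (y − 1.6)² = 27.94².
Subtracting pairs of circle equations eliminates x²+y² and gives linear equations (the radical axes):
-108.2 x + 243.8 y = -4420.01
129.8 x + 124.2 y = 5385.60
Solving the 2×2 system: x ≈ 41.3, y ≈ 0.2 km.
Check against Site 1 (with the unrounded x, y): √((x − 4.3)²+(y + 60.5)²) = 71.09 ≈ 71.09 km. ✓

x ≈ 41.3 km, y ≈ 0.2 km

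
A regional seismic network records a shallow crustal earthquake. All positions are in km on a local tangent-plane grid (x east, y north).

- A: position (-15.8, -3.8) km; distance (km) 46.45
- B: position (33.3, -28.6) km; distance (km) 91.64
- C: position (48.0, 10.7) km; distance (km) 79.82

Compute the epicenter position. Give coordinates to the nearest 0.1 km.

Circle about each station: (x + 15.8)² + (y + 3.8)² = 46.45²; (x − 33.3)² + (y + 28.6)² = 91.64²; (x − 48.0)² + (y − 10.7)² = 79.82².
Subtracting pairs of circle equations eliminates x²+y² and gives linear equations (the radical axes):
98.2 x − 49.6 y = -4577.52
127.6 x + 29.0 y = -2059.22
Solving the 2×2 system: x ≈ -25.6, y ≈ 41.6 km.

(-25.6, 41.6)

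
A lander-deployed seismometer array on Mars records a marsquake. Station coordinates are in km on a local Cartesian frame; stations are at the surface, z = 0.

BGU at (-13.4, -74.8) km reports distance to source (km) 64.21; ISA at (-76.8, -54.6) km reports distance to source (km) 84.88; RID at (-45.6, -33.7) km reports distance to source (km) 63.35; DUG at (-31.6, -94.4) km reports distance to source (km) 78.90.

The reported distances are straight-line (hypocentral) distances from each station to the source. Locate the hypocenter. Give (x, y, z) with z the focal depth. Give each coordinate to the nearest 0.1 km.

x ≈ -12.9 km, y ≈ -39.9 km, depth ≈ 53.9 km

Each station gives a sphere (x−x_i)² + (y−y_i)² + z² = d_i² (stations at z=0).
Subtracting the BGU sphere from ISA and RID: z² cancels, leaving linear equations in x and y:
-126.8 x + 40.4 y = 23.11
-64.4 x + 82.2 y = -2449.85
Solving: x ≈ -12.897, y ≈ -39.908 km (keep extra digits for the depth step; rounded: -12.9, -39.9).
Then from the BGU sphere: z² = 64.21² − (x + 13.4)² − (y + 74.8)² with x = -12.897, y = -39.908, so z ≈ 53.900 ≈ 53.9 km.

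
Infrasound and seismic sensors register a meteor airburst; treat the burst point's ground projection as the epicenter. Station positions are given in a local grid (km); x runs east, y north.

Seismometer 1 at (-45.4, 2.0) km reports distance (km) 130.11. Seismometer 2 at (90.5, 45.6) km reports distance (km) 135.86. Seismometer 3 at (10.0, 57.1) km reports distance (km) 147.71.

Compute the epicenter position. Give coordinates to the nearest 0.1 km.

Circle about each station: (x + 45.4)² + (y − 2.0)² = 130.11²; (x − 90.5)² + (y − 45.6)² = 135.86²; (x − 10.0)² + (y − 57.1)² = 147.71².
Subtracting pairs of circle equations eliminates x²+y² and gives linear equations (the radical axes):
271.8 x + 87.2 y = 6675.12
110.8 x + 110.2 y = -3594.38
Solving the 2×2 system: x ≈ 51.7, y ≈ -84.6 km.

(51.7, -84.6)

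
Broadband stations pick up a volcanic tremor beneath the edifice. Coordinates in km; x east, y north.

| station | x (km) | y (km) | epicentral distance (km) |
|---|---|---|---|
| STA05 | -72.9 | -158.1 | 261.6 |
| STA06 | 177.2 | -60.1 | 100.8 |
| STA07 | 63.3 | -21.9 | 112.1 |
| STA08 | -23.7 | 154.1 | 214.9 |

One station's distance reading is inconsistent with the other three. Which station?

STA05

Solve using three stations at a time. Using STA06, STA07, STA08 (subtract circle equations pairwise → linear system) gives (x, y) ≈ (157.5, 38.7).
Distances from that point to each station vs reported:
  STA05: calculated 303.0 vs reported 261.6 → residual 41.4 km
  STA06: calculated 100.7 vs reported 100.8 → residual 0.1 km
  STA07: calculated 112.0 vs reported 112.1 → residual 0.1 km
  STA08: calculated 214.9 vs reported 214.9 → residual 0.0 km
STA06, STA07, STA08 are mutually consistent (residuals ≈ 0); STA05 is off by 41.4 km.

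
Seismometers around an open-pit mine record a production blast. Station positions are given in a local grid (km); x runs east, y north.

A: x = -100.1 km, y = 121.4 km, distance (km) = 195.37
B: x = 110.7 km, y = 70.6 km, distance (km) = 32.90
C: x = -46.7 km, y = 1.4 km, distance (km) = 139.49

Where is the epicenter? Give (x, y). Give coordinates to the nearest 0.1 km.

Circle about each station: (x + 100.1)² + (y − 121.4)² = 195.37²; (x − 110.7)² + (y − 70.6)² = 32.90²; (x + 46.7)² + (y − 1.4)² = 139.49².
Subtracting pairs of circle equations eliminates x²+y² and gives linear equations (the radical axes):
421.6 x − 101.6 y = 29567.91
106.8 x − 240.0 y = -3863.14
Solving the 2×2 system: x ≈ 82.9, y ≈ 53.0 km.
Check against A (with the unrounded x, y): √((x + 100.1)²+(y − 121.4)²) = 195.37 ≈ 195.37 km. ✓

(82.9, 53.0)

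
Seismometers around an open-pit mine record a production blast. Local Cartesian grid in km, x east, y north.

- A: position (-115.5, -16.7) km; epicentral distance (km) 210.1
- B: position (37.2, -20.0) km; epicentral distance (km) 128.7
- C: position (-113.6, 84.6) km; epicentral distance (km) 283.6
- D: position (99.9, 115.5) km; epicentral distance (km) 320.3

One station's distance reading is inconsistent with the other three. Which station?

D

Solve using three stations at a time. Using A, B, C (subtract circle equations pairwise → linear system) gives (x, y) ≈ (48.3, -148.2).
Distances from that point to each station vs reported:
  A: calculated 210.1 vs reported 210.1 → residual 0.0 km
  B: calculated 128.7 vs reported 128.7 → residual 0.0 km
  C: calculated 283.6 vs reported 283.6 → residual 0.0 km
  D: calculated 268.7 vs reported 320.3 → residual 51.6 km
A, B, C are mutually consistent (residuals ≈ 0); D is off by 51.6 km.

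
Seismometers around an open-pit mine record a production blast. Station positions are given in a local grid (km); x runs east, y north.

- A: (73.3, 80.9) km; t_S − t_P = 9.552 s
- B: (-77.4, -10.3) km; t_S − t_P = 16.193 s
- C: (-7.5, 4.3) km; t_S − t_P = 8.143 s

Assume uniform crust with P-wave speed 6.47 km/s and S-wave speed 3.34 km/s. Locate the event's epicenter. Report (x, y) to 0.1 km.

x ≈ 11.8 km, y ≈ 57.1 km

Distance from S−P lag: d = Δt · v_P v_S / (v_P − v_S) = Δt · (6.47·3.34)/(6.47−3.34) ≈ 6.9041·Δt.
So d_A = 65.95, d_B = 111.80, d_C = 56.22 km.
Circle about each station: (x − 73.3)² + (y − 80.9)² = 65.95²; (x + 77.4)² + (y + 10.3)² = 111.80²; (x + 7.5)² + (y − 4.3)² = 56.22².
Subtracting the A equation from the B and C equations removes the quadratic terms:
-301.4 x − 182.4 y = -13970.69
-161.6 x − 153.2 y = -10654.25
Solving the 2×2 system: x ≈ 11.8, y ≈ 57.1 km.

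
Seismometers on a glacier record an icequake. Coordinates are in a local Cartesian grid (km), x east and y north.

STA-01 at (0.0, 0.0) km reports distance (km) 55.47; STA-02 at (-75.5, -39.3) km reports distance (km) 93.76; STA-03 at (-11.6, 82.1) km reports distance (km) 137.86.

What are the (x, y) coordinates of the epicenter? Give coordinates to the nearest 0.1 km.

(17.3, -52.7)

Circle about each station: x² + y² = 55.47²; (x + 75.5)² + (y + 39.3)² = 93.76²; (x + 11.6)² + (y − 82.1)² = 137.86².
Subtracting the STA-01 equation from the STA-02 and STA-03 equations removes the quadratic terms:
-151.0 x − 78.6 y = 1530.72
-23.2 x + 164.2 y = -9053.49
Solving the 2×2 system: x ≈ 17.3, y ≈ -52.7 km.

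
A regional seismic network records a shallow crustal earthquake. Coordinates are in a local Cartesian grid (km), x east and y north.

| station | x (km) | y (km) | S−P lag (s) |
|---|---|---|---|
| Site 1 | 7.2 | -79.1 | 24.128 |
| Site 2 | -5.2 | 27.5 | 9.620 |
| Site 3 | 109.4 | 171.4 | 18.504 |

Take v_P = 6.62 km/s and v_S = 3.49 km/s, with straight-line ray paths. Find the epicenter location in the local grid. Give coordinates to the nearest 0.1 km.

(-6.1, 98.5)

Distance from S−P lag: d = Δt · v_P v_S / (v_P − v_S) = Δt · (6.62·3.49)/(6.62−3.49) ≈ 7.3814·Δt.
So d_Site 1 = 178.10, d_Site 2 = 71.01, d_Site 3 = 136.59 km.
Circle about each station: (x − 7.2)² + (y + 79.1)² = 178.10²; (x + 5.2)² + (y − 27.5)² = 71.01²; (x − 109.4)² + (y − 171.4)² = 136.59².
Subtracting the Site 1 equation from the Site 2 and Site 3 equations removes the quadratic terms:
-24.8 x + 213.2 y = 21151.83
204.4 x + 501.0 y = 48100.45
Solving the 2×2 system: x ≈ -6.1, y ≈ 98.5 km.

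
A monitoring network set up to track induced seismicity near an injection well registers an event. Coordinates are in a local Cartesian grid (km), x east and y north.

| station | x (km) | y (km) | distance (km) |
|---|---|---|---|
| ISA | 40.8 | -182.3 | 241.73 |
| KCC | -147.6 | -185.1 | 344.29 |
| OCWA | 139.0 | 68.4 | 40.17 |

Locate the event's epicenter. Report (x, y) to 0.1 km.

102.6 km east, 51.4 km north

Circle about each station: (x − 40.8)² + (y + 182.3)² = 241.73²; (x + 147.6)² + (y + 185.1)² = 344.29²; (x − 139.0)² + (y − 68.4)² = 40.17².
Subtracting pairs of circle equations eliminates x²+y² and gives linear equations (the radical axes):
-376.8 x − 5.6 y = -38952.37
196.4 x + 501.4 y = 45921.39
Solving the 2×2 system: x ≈ 102.6, y ≈ 51.4 km.
Check against ISA (with the unrounded x, y): √((x − 40.8)²+(y + 182.3)²) = 241.73 ≈ 241.73 km. ✓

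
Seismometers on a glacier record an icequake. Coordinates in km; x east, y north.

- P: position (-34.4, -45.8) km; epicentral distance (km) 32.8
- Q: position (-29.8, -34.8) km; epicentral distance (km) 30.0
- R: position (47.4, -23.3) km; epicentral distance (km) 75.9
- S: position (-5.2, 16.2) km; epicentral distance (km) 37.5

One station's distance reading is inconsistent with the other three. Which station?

Solve using three stations at a time. Using P, R, S (subtract circle equations pairwise → linear system) gives (x, y) ≈ (-27.9, -13.7).
Distances from that point to each station vs reported:
  P: calculated 32.8 vs reported 32.8 → residual 0.0 km
  Q: calculated 21.2 vs reported 30.0 → residual 8.8 km
  R: calculated 75.9 vs reported 75.9 → residual 0.0 km
  S: calculated 37.5 vs reported 37.5 → residual 0.0 km
P, R, S are mutually consistent (residuals ≈ 0); Q is off by 8.8 km.

Q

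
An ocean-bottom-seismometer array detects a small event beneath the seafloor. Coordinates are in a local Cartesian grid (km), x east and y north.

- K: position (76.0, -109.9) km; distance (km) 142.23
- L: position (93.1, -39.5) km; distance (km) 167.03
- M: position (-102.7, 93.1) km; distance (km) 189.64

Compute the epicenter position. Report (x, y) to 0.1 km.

Circle about each station: (x − 76.0)² + (y + 109.9)² = 142.23²; (x − 93.1)² + (y + 39.5)² = 167.03²; (x + 102.7)² + (y − 93.1)² = 189.64².
Subtracting the K equation from the L and M equations removes the quadratic terms:
34.2 x + 140.8 y = -15295.80
-357.4 x + 406.0 y = -14373.07
Solving the 2×2 system: x ≈ -65.2, y ≈ -92.8 km.

-65.2 km east, -92.8 km north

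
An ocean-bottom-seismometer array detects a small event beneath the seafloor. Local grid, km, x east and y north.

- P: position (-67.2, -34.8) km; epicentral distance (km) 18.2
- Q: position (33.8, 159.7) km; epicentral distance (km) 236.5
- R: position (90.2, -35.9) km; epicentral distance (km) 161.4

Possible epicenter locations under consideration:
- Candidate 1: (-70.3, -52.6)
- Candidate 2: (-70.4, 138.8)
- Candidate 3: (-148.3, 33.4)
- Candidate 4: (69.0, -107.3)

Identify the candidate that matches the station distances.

For each candidate, compare |candidate − station| to the reported distance:
Candidate 1: residuals P 0.1, Q 0.1, R 0.0 → max 0.1 km
Candidate 2: residuals P 155.4, Q 130.2, R 75.9 → max 155.4 km
Candidate 3: residuals P 87.8, Q 14.9, R 87.0 → max 87.8 km
Candidate 4: residuals P 136.1, Q 32.8, R 86.9 → max 136.1 km
Only Candidate 1 has all residuals ≈ 0.

Candidate 1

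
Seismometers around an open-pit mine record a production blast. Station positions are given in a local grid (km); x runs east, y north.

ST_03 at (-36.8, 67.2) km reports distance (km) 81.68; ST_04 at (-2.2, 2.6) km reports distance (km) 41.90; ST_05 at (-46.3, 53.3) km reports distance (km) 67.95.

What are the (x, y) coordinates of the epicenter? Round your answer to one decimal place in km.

-40.5 km east, -14.4 km north

Circle about each station: (x + 36.8)² + (y − 67.2)² = 81.68²; (x + 2.2)² + (y − 2.6)² = 41.90²; (x + 46.3)² + (y − 53.3)² = 67.95².
Subtracting the ST_03 equation from the ST_04 and ST_05 equations removes the quadratic terms:
69.2 x − 129.2 y = -942.47
-19.0 x − 27.8 y = 1168.92
Solving the 2×2 system: x ≈ -40.5, y ≈ -14.4 km.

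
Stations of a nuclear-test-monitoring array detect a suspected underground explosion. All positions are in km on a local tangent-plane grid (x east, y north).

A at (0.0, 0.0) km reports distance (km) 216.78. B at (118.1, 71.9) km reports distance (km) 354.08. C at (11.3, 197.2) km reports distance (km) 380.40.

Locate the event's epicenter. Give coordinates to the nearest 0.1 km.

-166.1 km east, -139.3 km north

Circle about each station: x² + y² = 216.78²; (x − 118.1)² + (y − 71.9)² = 354.08²; (x − 11.3)² + (y − 197.2)² = 380.40².
Subtracting the A equation from the B and C equations removes the quadratic terms:
236.2 x + 143.8 y = -59261.86
22.6 x + 394.4 y = -58695.06
Solving the 2×2 system: x ≈ -166.1, y ≈ -139.3 km.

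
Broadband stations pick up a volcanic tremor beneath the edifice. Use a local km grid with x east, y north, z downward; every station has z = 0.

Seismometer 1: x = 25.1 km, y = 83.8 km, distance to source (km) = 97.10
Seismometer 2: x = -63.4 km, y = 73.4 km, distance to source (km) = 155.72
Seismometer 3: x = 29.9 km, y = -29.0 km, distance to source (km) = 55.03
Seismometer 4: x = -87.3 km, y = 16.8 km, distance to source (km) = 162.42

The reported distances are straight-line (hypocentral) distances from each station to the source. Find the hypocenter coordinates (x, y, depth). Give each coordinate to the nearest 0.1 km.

Each station gives a sphere (x−x_i)² + (y−y_i)² + z² = d_i² (stations at z=0).
Subtracting the Seismometer 1 sphere from Seismometer 2 and Seismometer 3: z² cancels, leaving linear equations in x and y:
-177.0 x − 20.8 y = -13065.64
9.6 x − 225.6 y = 482.67
Solving: x ≈ 73.700, y ≈ 0.997 km (keep extra digits for the depth step; rounded: 73.7, 1.0).
Then from the Seismometer 1 sphere: z² = 97.10² − (x − 25.1)² − (y − 83.8)² with x = 73.700, y = 0.997, so z ≈ 14.495 ≈ 14.5 km.

(73.7, 1.0, 14.5)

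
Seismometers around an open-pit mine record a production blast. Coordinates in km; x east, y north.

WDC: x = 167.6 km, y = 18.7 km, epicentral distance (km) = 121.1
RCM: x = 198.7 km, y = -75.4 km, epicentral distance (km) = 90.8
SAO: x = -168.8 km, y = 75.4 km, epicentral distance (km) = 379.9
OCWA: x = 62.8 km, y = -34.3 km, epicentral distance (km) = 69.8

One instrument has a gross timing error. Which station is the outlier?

SAO

Solve using three stations at a time. Using WDC, RCM, OCWA (subtract circle equations pairwise → linear system) gives (x, y) ≈ (108.6, -87.1).
Distances from that point to each station vs reported:
  WDC: calculated 121.2 vs reported 121.1 → residual 0.1 km
  RCM: calculated 90.9 vs reported 90.8 → residual 0.1 km
  SAO: calculated 321.5 vs reported 379.9 → residual 58.4 km
  OCWA: calculated 69.9 vs reported 69.8 → residual 0.1 km
WDC, RCM, OCWA are mutually consistent (residuals ≈ 0); SAO is off by 58.4 km.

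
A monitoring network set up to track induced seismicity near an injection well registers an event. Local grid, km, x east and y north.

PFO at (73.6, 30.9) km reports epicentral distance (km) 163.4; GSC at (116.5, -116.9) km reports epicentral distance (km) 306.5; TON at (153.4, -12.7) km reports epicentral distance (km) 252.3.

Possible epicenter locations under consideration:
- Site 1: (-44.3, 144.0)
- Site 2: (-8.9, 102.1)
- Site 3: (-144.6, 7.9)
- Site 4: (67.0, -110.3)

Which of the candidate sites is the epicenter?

Site 1

For each candidate, compare |candidate − station| to the reported distance:
Site 1: residuals PFO 0.0, GSC 0.0, TON 0.0 → max 0.0 km
Site 2: residuals PFO 54.4, GSC 54.1, TON 53.5 → max 54.4 km
Site 3: residuals PFO 56.0, GSC 17.1, TON 46.4 → max 56.0 km
Site 4: residuals PFO 22.0, GSC 256.6, TON 122.0 → max 256.6 km
Only Site 1 has all residuals ≈ 0.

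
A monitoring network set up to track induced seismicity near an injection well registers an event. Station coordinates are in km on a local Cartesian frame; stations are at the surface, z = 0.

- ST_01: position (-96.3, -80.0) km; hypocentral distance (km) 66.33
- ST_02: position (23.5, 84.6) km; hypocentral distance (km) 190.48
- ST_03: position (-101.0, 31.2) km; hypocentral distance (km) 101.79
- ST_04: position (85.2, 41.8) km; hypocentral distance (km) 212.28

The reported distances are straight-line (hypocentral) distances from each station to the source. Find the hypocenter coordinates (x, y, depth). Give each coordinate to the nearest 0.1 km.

(-96.1, -51.1, 59.7)

Each station gives a sphere (x−x_i)² + (y−y_i)² + z² = d_i² (stations at z=0).
Subtracting the ST_01 sphere from ST_02 and ST_03: z² cancels, leaving linear equations in x and y:
239.6 x + 329.2 y = -39847.24
-9.4 x + 222.4 y = -10460.79
Solving: x ≈ -96.101, y ≈ -51.098 km (keep extra digits for the depth step; rounded: -96.1, -51.1).
Then from the ST_01 sphere: z² = 66.33² − (x + 96.3)² − (y + 80.0)² with x = -96.101, y = -51.098, so z ≈ 59.702 ≈ 59.7 km.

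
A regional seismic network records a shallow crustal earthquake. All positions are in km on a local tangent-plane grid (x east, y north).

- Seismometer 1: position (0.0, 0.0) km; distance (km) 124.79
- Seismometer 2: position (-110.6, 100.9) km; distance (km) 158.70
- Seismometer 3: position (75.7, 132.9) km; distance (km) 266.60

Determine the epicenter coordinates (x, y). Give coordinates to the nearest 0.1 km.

x ≈ -110.6 km, y ≈ -57.8 km

Circle about each station: x² + y² = 124.79²; (x + 110.6)² + (y − 100.9)² = 158.70²; (x − 75.7)² + (y − 132.9)² = 266.60².
Subtracting the Seismometer 1 equation from the Seismometer 2 and Seismometer 3 equations removes the quadratic terms:
-221.2 x + 201.8 y = 12800.02
151.4 x + 265.8 y = -32110.12
Solving the 2×2 system: x ≈ -110.6, y ≈ -57.8 km.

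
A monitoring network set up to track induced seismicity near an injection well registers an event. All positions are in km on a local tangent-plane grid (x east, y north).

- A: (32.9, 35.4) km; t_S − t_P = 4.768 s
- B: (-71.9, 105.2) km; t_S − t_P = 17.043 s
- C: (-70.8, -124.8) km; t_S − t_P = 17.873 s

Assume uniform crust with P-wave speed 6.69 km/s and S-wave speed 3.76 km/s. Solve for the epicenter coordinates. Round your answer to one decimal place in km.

24.7 km east, -4.7 km north

Distance from S−P lag: d = Δt · v_P v_S / (v_P − v_S) = Δt · (6.69·3.76)/(6.69−3.76) ≈ 8.5851·Δt.
So d_A = 40.93, d_B = 146.32, d_C = 153.44 km.
Circle about each station: (x − 32.9)² + (y − 35.4)² = 40.93²; (x + 71.9)² + (y − 105.2)² = 146.32²; (x + 70.8)² + (y + 124.8)² = 153.44².
Subtracting pairs of circle equations eliminates x²+y² and gives linear equations (the radical axes):
-209.6 x + 139.6 y = -5833.20
-207.4 x − 320.4 y = -3616.46
Solving the 2×2 system: x ≈ 24.7, y ≈ -4.7 km.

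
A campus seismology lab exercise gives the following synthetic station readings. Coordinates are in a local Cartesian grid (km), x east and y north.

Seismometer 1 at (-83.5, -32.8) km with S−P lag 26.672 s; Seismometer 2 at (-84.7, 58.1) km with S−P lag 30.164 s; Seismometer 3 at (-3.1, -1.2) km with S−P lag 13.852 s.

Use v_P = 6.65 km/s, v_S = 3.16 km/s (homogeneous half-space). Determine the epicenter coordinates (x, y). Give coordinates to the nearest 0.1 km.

(76.9, -24.8)

Distance from S−P lag: d = Δt · v_P v_S / (v_P − v_S) = Δt · (6.65·3.16)/(6.65−3.16) ≈ 6.0212·Δt.
So d_Seismometer 1 = 160.60, d_Seismometer 2 = 181.62, d_Seismometer 3 = 83.41 km.
Circle about each station: (x + 83.5)² + (y + 32.8)² = 160.60²; (x + 84.7)² + (y − 58.1)² = 181.62²; (x + 3.1)² + (y + 1.2)² = 83.41².
Subtracting the Seismometer 1 equation from the Seismometer 2 and Seismometer 3 equations removes the quadratic terms:
-2.4 x + 181.8 y = -4691.85
160.8 x + 63.2 y = 10798.09
Solving the 2×2 system: x ≈ 76.9, y ≈ -24.8 km.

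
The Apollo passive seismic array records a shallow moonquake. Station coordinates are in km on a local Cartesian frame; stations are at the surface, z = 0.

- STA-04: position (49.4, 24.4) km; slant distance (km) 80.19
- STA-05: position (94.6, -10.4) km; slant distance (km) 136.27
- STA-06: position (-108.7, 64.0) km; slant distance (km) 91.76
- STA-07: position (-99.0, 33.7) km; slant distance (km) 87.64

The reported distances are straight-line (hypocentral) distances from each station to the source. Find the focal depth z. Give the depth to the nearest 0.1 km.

Each station gives a sphere (x−x_i)² + (y−y_i)² + z² = d_i² (stations at z=0).
Subtracting the STA-04 sphere from STA-05 and STA-06: z² cancels, leaving linear equations in x and y:
90.4 x − 69.6 y = -6117.48
-316.2 x + 79.2 y = 10886.51
Solving: x ≈ -18.400, y ≈ 63.996 km (keep extra digits for the depth step; rounded: -18.4, 64.0).
Then from the STA-04 sphere: z² = 80.19² − (x − 49.4)² − (y − 24.4)² with x = -18.400, y = 63.996, so z ≈ 16.302 ≈ 16.3 km.

16.3 km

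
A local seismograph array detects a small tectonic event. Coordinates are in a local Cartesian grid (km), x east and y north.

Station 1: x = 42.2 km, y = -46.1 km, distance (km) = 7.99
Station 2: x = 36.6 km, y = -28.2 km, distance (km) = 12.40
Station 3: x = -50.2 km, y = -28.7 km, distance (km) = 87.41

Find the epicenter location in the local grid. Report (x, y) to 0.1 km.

36.4 km east, -40.6 km north

Circle about each station: (x − 42.2)² + (y + 46.1)² = 7.99²; (x − 36.6)² + (y + 28.2)² = 12.40²; (x + 50.2)² + (y + 28.7)² = 87.41².
Subtracting the Station 1 equation from the Station 2 and Station 3 equations removes the quadratic terms:
-11.2 x + 35.8 y = -1861.17
-184.8 x + 34.8 y = -8138.99
Solving the 2×2 system: x ≈ 36.4, y ≈ -40.6 km.
Check against Station 1 (with the unrounded x, y): √((x − 42.2)²+(y + 46.1)²) = 7.99 ≈ 7.99 km. ✓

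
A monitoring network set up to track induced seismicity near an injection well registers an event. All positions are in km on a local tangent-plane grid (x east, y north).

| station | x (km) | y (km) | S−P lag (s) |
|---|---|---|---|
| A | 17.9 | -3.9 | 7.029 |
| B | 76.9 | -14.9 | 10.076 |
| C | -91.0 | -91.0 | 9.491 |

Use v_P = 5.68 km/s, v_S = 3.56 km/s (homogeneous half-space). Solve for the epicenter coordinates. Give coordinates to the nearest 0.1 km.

(-3.6, -67.4)

Distance from S−P lag: d = Δt · v_P v_S / (v_P − v_S) = Δt · (5.68·3.56)/(5.68−3.56) ≈ 9.5381·Δt.
So d_A = 67.04, d_B = 96.11, d_C = 90.53 km.
Circle about each station: (x − 17.9)² + (y + 3.9)² = 67.04²; (x − 76.9)² + (y + 14.9)² = 96.11²; (x + 91.0)² + (y + 91.0)² = 90.53².
Subtracting pairs of circle equations eliminates x²+y² and gives linear equations (the radical axes):
118.0 x − 22.0 y = 1057.23
-217.8 x − 174.2 y = 12525.06
Solving the 2×2 system: x ≈ -3.6, y ≈ -67.4 km.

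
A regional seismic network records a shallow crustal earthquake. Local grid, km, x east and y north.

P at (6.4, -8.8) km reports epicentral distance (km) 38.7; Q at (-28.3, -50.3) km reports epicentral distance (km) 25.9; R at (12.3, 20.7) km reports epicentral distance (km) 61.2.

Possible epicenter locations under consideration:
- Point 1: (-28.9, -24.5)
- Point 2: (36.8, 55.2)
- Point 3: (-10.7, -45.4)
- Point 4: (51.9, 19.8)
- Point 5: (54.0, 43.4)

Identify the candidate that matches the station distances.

Point 1

For each candidate, compare |candidate − station| to the reported distance:
Point 1: residuals P 0.1, Q 0.1, R 0.0 → max 0.1 km
Point 2: residuals P 32.2, Q 98.1, R 18.9 → max 98.1 km
Point 3: residuals P 1.7, Q 7.6, R 8.8 → max 8.8 km
Point 4: residuals P 15.0, Q 80.6, R 21.6 → max 80.6 km
Point 5: residuals P 31.9, Q 98.8, R 13.7 → max 98.8 km
Only Point 1 has all residuals ≈ 0.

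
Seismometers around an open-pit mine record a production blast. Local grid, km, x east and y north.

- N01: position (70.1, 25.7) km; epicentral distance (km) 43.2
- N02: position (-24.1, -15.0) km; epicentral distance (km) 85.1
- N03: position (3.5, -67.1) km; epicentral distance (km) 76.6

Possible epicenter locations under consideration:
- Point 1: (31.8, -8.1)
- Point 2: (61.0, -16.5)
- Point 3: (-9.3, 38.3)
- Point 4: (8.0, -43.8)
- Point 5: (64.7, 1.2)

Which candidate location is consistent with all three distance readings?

For each candidate, compare |candidate − station| to the reported distance:
Point 1: residuals N01 7.9, N02 28.8, N03 11.2 → max 28.8 km
Point 2: residuals N01 0.0, N02 0.0, N03 0.0 → max 0.0 km
Point 3: residuals N01 37.2, N02 29.8, N03 29.6 → max 37.2 km
Point 4: residuals N01 50.0, N02 42.0, N03 52.9 → max 52.9 km
Point 5: residuals N01 18.1, N02 5.2, N03 15.1 → max 18.1 km
Only Point 2 has all residuals ≈ 0.

Point 2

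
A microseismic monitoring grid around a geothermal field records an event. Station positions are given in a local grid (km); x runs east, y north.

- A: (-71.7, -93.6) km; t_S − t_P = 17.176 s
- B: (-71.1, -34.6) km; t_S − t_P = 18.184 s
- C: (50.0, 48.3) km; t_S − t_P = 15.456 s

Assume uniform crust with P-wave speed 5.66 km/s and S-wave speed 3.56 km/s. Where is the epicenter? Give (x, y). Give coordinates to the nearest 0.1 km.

Distance from S−P lag: d = Δt · v_P v_S / (v_P − v_S) = Δt · (5.66·3.56)/(5.66−3.56) ≈ 9.5950·Δt.
So d_A = 164.80, d_B = 174.48, d_C = 148.30 km.
Circle about each station: (x + 71.7)² + (y + 93.6)² = 164.80²; (x + 71.1)² + (y + 34.6)² = 174.48²; (x − 50.0)² + (y − 48.3)² = 148.30².
Subtracting the A equation from the B and C equations removes the quadratic terms:
1.2 x + 118.0 y = -10933.71
243.4 x + 283.8 y = -3902.81
Solving the 2×2 system: x ≈ 93.1, y ≈ -93.6 km.

x ≈ 93.1 km, y ≈ -93.6 km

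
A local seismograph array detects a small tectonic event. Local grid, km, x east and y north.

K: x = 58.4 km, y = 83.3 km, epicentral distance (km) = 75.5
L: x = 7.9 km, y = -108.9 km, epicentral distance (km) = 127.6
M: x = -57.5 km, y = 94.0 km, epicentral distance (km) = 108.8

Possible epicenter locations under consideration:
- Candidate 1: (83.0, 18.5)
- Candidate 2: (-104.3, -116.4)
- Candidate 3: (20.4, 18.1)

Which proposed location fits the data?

For each candidate, compare |candidate − station| to the reported distance:
Candidate 1: residuals K 6.2, L 20.3, M 50.7 → max 50.7 km
Candidate 2: residuals K 182.1, L 15.1, M 106.7 → max 182.1 km
Candidate 3: residuals K 0.0, L 0.0, M 0.0 → max 0.0 km
Only Candidate 3 has all residuals ≈ 0.

Candidate 3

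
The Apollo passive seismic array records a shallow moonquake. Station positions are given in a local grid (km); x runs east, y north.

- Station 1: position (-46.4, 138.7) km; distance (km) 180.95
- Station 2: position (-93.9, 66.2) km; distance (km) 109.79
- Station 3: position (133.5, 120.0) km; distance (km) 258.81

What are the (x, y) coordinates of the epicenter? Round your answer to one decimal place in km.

-69.3 km east, -40.8 km north

Circle about each station: (x + 46.4)² + (y − 138.7)² = 180.95²; (x + 93.9)² + (y − 66.2)² = 109.79²; (x − 133.5)² + (y − 120.0)² = 258.81².
Subtracting the Station 1 equation from the Station 2 and Station 3 equations removes the quadratic terms:
-95.0 x − 145.0 y = 12498.06
359.8 x − 37.4 y = -23408.11
Solving the 2×2 system: x ≈ -69.3, y ≈ -40.8 km.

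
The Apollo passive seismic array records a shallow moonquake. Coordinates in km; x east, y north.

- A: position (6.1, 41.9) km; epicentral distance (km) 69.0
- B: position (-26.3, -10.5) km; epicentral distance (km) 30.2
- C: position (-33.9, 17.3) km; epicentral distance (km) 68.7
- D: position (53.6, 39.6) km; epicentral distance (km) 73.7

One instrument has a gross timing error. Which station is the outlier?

Solve using three stations at a time. Using A, C, D (subtract circle equations pairwise → linear system) gives (x, y) ≈ (19.6, -25.7).
Distances from that point to each station vs reported:
  A: calculated 68.9 vs reported 69.0 → residual 0.1 km
  B: calculated 48.3 vs reported 30.2 → residual 18.1 km
  C: calculated 68.6 vs reported 68.7 → residual 0.1 km
  D: calculated 73.6 vs reported 73.7 → residual 0.1 km
A, C, D are mutually consistent (residuals ≈ 0); B is off by 18.1 km.

B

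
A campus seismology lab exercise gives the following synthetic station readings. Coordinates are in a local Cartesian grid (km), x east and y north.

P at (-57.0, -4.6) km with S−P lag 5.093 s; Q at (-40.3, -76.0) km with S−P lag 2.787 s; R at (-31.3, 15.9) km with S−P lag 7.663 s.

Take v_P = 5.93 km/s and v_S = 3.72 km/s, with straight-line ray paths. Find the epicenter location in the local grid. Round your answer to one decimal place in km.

x ≈ -59.0 km, y ≈ -55.4 km

Distance from S−P lag: d = Δt · v_P v_S / (v_P − v_S) = Δt · (5.93·3.72)/(5.93−3.72) ≈ 9.9817·Δt.
So d_P = 50.84, d_Q = 27.82, d_R = 76.49 km.
Circle about each station: (x + 57.0)² + (y + 4.6)² = 50.84²; (x + 40.3)² + (y + 76.0)² = 27.82²; (x + 31.3)² + (y − 15.9)² = 76.49².
Subtracting the P equation from the Q and R equations removes the quadratic terms:
33.4 x − 142.8 y = 5940.68
51.4 x + 41.0 y = -5303.67
Solving the 2×2 system: x ≈ -59.0, y ≈ -55.4 km.
Check against P (with the unrounded x, y): √((x + 57.0)²+(y + 4.6)²) = 50.84 ≈ 50.84 km. ✓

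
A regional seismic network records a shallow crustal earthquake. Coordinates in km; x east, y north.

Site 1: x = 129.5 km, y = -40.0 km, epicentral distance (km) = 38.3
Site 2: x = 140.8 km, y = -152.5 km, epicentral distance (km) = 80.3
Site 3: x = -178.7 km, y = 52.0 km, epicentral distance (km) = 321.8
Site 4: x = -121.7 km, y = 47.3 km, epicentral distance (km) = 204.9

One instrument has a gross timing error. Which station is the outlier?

Site 4

Solve using three stations at a time. Using Site 1, Site 2, Site 3 (subtract circle equations pairwise → linear system) gives (x, y) ≈ (116.5, -76.0).
Distances from that point to each station vs reported:
  Site 1: calculated 38.2 vs reported 38.3 → residual 0.1 km
  Site 2: calculated 80.3 vs reported 80.3 → residual 0.0 km
  Site 3: calculated 321.8 vs reported 321.8 → residual 0.0 km
  Site 4: calculated 268.3 vs reported 204.9 → residual 63.4 km
Site 1, Site 2, Site 3 are mutually consistent (residuals ≈ 0); Site 4 is off by 63.4 km.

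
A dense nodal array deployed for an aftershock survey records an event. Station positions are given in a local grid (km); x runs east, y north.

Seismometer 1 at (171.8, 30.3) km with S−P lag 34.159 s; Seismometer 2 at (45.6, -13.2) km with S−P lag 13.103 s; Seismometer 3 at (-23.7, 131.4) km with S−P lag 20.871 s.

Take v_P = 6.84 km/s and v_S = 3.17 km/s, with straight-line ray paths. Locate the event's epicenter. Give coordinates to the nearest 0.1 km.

x ≈ -28.8 km, y ≈ 8.2 km

Distance from S−P lag: d = Δt · v_P v_S / (v_P − v_S) = Δt · (6.84·3.17)/(6.84−3.17) ≈ 5.9081·Δt.
So d_Seismometer 1 = 201.82, d_Seismometer 2 = 77.41, d_Seismometer 3 = 123.31 km.
Circle about each station: (x − 171.8)² + (y − 30.3)² = 201.82²; (x − 45.6)² + (y + 13.2)² = 77.41²; (x + 23.7)² + (y − 131.4)² = 123.31².
Subtracting the Seismometer 1 equation from the Seismometer 2 and Seismometer 3 equations removes the quadratic terms:
-252.4 x − 87.0 y = 6559.27
-391.0 x + 202.2 y = 12920.28
Solving the 2×2 system: x ≈ -28.8, y ≈ 8.2 km.
Check against Seismometer 1 (with the unrounded x, y): √((x − 171.8)²+(y − 30.3)²) = 201.82 ≈ 201.82 km. ✓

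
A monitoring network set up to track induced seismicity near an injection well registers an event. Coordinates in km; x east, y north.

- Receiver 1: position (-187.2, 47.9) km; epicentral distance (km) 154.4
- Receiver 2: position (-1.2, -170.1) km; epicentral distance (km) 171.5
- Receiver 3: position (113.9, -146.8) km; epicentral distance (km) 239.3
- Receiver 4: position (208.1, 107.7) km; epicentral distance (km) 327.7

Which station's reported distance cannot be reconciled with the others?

Solve using three stations at a time. Using Receiver 2, Receiver 3, Receiver 4 (subtract circle equations pairwise → linear system) gives (x, y) ≈ (-91.8, -24.5).
Distances from that point to each station vs reported:
  Receiver 1: calculated 119.8 vs reported 154.4 → residual 34.6 km
  Receiver 2: calculated 171.5 vs reported 171.5 → residual 0.0 km
  Receiver 3: calculated 239.3 vs reported 239.3 → residual 0.0 km
  Receiver 4: calculated 327.7 vs reported 327.7 → residual 0.0 km
Receiver 2, Receiver 3, Receiver 4 are mutually consistent (residuals ≈ 0); Receiver 1 is off by 34.6 km.

Receiver 1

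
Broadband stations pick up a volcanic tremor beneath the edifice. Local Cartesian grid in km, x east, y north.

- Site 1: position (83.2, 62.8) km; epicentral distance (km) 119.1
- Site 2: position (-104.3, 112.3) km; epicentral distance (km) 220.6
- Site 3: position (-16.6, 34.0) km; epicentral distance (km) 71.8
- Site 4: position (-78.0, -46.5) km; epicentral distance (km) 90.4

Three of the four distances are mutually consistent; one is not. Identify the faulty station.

Solve using three stations at a time. Using Site 1, Site 3, Site 4 (subtract circle equations pairwise → linear system) gives (x, y) ≈ (11.3, -32.2).
Distances from that point to each station vs reported:
  Site 1: calculated 119.1 vs reported 119.1 → residual 0.0 km
  Site 2: calculated 185.1 vs reported 220.6 → residual 35.5 km
  Site 3: calculated 71.9 vs reported 71.8 → residual 0.1 km
  Site 4: calculated 90.5 vs reported 90.4 → residual 0.1 km
Site 1, Site 3, Site 4 are mutually consistent (residuals ≈ 0); Site 2 is off by 35.5 km.

Site 2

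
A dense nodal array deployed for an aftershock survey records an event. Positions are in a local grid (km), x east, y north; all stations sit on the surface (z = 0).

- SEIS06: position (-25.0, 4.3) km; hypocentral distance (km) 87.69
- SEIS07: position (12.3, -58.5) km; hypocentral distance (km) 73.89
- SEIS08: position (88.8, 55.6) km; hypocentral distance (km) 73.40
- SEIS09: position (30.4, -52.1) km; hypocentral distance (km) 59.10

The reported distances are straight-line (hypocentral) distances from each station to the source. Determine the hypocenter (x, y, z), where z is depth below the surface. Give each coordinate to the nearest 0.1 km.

x ≈ 58.4 km, y ≈ -6.4 km, depth ≈ 24.9 km

Each station gives a sphere (x−x_i)² + (y−y_i)² + z² = d_i² (stations at z=0).
Subtracting the SEIS06 sphere from SEIS07 and SEIS08: z² cancels, leaving linear equations in x and y:
74.6 x − 125.6 y = 5159.85
227.6 x + 102.6 y = 12635.29
Solving: x ≈ 58.399, y ≈ -6.396 km (keep extra digits for the depth step; rounded: 58.4, -6.4).
Then from the SEIS06 sphere: z² = 87.69² − (x + 25.0)² − (y − 4.3)² with x = 58.399, y = -6.396, so z ≈ 24.895 ≈ 24.9 km.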